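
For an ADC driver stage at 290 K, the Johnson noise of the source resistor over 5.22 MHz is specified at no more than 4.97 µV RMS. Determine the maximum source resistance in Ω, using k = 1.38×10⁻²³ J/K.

Johnson–Nyquist: V_n = √(4kTRB) ⇒ R = V_n² / (4kTB)
4kTB = 4 × 1.38×10⁻²³ × 290 × 5.22×10⁶ = 8.36×10⁻¹⁴
R = (4.97×10⁻⁶)² / 8.36×10⁻¹⁴ = 2.96×10² Ω = 296 Ω

296 Ω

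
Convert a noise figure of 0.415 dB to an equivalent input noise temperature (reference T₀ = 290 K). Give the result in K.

F = 10^(0.415/10) = 1.10027
T_e = (F − 1)·T₀ = (1.10027 − 1) × 290 = 29.1 K

29.1 K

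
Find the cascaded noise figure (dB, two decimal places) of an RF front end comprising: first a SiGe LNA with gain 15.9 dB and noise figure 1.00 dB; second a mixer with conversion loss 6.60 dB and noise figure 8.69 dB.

1.53 dB

Convert to linear (a loss of L dB is a gain of −L dB): F_i = 10^(NF_i/10), G_i = 10^(G_i,dB/10)
  Stage 1: F_1 = 10^(1.00/10) = 1.259, G_1 = 10^(15.9/10) = 38.90
  Stage 2: F_2 = 10^(8.69/10) = 7.396, G_2 = 10^(−6.60/10) = 0.2188
Friis cascade:
  F = 1.259 + (7.396 − 1)/38.90 = 1.423
NF = 10 log₁₀(1.423) = 1.53 dB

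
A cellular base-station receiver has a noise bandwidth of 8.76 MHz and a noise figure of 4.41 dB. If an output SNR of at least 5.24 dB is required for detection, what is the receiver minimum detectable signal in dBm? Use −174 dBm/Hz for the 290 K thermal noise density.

Sensitivity = −174 + 10 log₁₀(B) + NF + SNR_min
= −174 + 69.43 + 4.41 + 5.24
= −94.92 dBm → −94.9 dBm

−94.9 dBm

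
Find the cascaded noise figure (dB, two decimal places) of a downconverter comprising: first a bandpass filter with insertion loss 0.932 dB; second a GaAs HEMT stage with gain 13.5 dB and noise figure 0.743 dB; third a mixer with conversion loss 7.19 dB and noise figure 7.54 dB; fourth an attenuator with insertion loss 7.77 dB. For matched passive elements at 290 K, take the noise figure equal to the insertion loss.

Convert to linear (a loss of L dB is a gain of −L dB): F_i = 10^(NF_i/10), G_i = 10^(G_i,dB/10)
  Stage 1: F_1 = 10^(0.932/10) = 1.239, G_1 = 10^(−0.932/10) = 0.8069
  Stage 2: F_2 = 10^(0.743/10) = 1.187, G_2 = 10^(13.5/10) = 22.39
  Stage 3: F_3 = 10^(7.54/10) = 5.675, G_3 = 10^(−7.19/10) = 0.1910
  Stage 4: F_4 = 10^(7.77/10) = 5.984, G_4 = 10^(−7.77/10) = 0.1671
Friis cascade:
  F = 1.239 + (1.187 − 1)/0.8069 + (5.675 − 1)/18.06 + (5.984 − 1)/3.450 = 3.174
NF = 10 log₁₀(3.174) = 5.02 dB

5.02 dB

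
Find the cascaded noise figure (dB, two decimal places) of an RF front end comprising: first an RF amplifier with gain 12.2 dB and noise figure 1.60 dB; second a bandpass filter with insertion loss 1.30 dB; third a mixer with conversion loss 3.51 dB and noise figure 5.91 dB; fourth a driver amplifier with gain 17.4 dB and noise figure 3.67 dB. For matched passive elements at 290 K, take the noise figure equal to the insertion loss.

Convert to linear (a loss of L dB is a gain of −L dB): F_i = 10^(NF_i/10), G_i = 10^(G_i,dB/10)
  Stage 1: F_1 = 10^(1.60/10) = 1.445, G_1 = 10^(12.2/10) = 16.60
  Stage 2: F_2 = 10^(1.30/10) = 1.349, G_2 = 10^(−1.30/10) = 0.7413
  Stage 3: F_3 = 10^(5.91/10) = 3.899, G_3 = 10^(−3.51/10) = 0.4457
  Stage 4: F_4 = 10^(3.67/10) = 2.328, G_4 = 10^(17.4/10) = 54.95
Friis cascade:
  F = 1.445 + (1.349 − 1)/16.60 + (3.899 − 1)/12.30 + (2.328 − 1)/5.483 = 1.944
NF = 10 log₁₀(1.944) = 2.89 dB

2.89 dB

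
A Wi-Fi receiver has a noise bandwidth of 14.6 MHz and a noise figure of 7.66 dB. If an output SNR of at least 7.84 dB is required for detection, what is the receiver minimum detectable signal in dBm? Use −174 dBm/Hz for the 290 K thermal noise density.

Sensitivity = −174 + 10 log₁₀(B) + NF + SNR_min
= −174 + 71.64 + 7.66 + 7.84
= −86.86 dBm → −86.9 dBm

−86.9 dBm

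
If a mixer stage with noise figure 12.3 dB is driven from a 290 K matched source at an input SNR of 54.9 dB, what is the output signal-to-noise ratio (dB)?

42.6 dB

By definition F = SNR_in/SNR_out, so in dB: SNR_out = SNR_in − NF
SNR_out = 54.9 − 12.3 = 42.6 dB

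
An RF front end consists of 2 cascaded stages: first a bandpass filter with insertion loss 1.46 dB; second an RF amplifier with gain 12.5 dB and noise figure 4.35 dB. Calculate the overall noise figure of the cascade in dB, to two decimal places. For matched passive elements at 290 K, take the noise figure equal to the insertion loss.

Convert to linear (a loss of L dB is a gain of −L dB): F_i = 10^(NF_i/10), G_i = 10^(G_i,dB/10)
  Stage 1: F_1 = 10^(1.46/10) = 1.400, G_1 = 10^(−1.46/10) = 0.7145
  Stage 2: F_2 = 10^(4.35/10) = 2.723, G_2 = 10^(12.5/10) = 17.78
Friis cascade:
  F = 1.400 + (2.723 − 1)/0.7145 = 3.811
NF = 10 log₁₀(3.811) = 5.81 dB

5.81 dB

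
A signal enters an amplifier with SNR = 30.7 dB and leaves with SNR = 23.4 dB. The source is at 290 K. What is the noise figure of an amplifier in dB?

NF (dB) = SNR_in(dB) − SNR_out(dB) when the source is at T₀
NF = 30.7 − 23.4 = 7.3 dB

7.3 dB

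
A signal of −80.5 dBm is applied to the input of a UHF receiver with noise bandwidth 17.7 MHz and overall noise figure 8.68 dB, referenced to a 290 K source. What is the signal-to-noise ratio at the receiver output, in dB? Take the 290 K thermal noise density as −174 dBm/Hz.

Noise floor: N = −174 + 10 log₁₀(B) + NF
10 log₁₀(1.77×10⁷) = 72.48 dB
N = −174 + 72.48 + 8.68 = −92.84 dBm
SNR = P_sig − N = −80.5 − (−92.84) = 12.34 dB → 12.3 dB

12.3 dB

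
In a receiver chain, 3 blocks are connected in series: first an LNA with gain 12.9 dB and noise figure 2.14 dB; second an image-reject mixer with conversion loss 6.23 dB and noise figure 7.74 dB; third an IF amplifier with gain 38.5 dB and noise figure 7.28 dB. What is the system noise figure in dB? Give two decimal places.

4.51 dB

Convert to linear (a loss of L dB is a gain of −L dB): F_i = 10^(NF_i/10), G_i = 10^(G_i,dB/10)
  Stage 1: F_1 = 10^(2.14/10) = 1.637, G_1 = 10^(12.9/10) = 19.50
  Stage 2: F_2 = 10^(7.74/10) = 5.943, G_2 = 10^(−6.23/10) = 0.2382
  Stage 3: F_3 = 10^(7.28/10) = 5.346, G_3 = 10^(38.5/10) = 7079
Friis cascade:
  F = 1.637 + (5.943 − 1)/19.50 + (5.346 − 1)/4.645 = 2.826
NF = 10 log₁₀(2.826) = 4.51 dB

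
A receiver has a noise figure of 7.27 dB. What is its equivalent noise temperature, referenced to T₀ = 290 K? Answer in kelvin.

F = 10^(7.27/10) = 5.33335
T_e = (F − 1)·T₀ = (5.33335 − 1) × 290 = 1257 K

1257 K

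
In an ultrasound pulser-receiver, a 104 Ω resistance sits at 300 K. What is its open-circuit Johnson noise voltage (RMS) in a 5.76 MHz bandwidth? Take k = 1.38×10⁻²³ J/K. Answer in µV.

3.15 µV

V_n = √(4kTRB)
4kTRB = 4 × 1.38×10⁻²³ × 300 × 1.04×10² × 5.76×10⁶ = 9.92×10⁻¹² V²
V_n = √(9.92×10⁻¹²) = 3.15×10⁻⁶ V = 3.15 µV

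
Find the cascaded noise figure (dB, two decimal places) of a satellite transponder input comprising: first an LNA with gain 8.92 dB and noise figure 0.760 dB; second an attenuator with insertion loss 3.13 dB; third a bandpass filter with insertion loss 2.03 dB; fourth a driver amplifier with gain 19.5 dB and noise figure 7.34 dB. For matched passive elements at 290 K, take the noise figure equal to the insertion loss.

Convert to linear (a loss of L dB is a gain of −L dB): F_i = 10^(NF_i/10), G_i = 10^(G_i,dB/10)
  Stage 1: F_1 = 10^(0.760/10) = 1.191, G_1 = 10^(8.92/10) = 7.798
  Stage 2: F_2 = 10^(3.13/10) = 2.056, G_2 = 10^(−3.13/10) = 0.4864
  Stage 3: F_3 = 10^(2.03/10) = 1.596, G_3 = 10^(−2.03/10) = 0.6266
  Stage 4: F_4 = 10^(7.34/10) = 5.420, G_4 = 10^(19.5/10) = 89.13
Friis cascade:
  F = 1.191 + (2.056 − 1)/7.798 + (1.596 − 1)/3.793 + (5.420 − 1)/2.377 = 3.343
NF = 10 log₁₀(3.343) = 5.24 dB

5.24 dB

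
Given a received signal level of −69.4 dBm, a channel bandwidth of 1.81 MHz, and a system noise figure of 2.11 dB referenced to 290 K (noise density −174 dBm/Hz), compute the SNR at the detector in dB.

39.9 dB

Noise floor: N = −174 + 10 log₁₀(B) + NF
10 log₁₀(1.81×10⁶) = 62.58 dB
N = −174 + 62.58 + 2.11 = −109.31 dBm
SNR = P_sig − N = −69.4 − (−109.31) = 39.91 dB → 39.9 dB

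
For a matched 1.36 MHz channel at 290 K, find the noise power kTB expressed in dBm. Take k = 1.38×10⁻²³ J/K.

−112.6 dBm

P_n = kTB = 1.38×10⁻²³ × 290 × 1.36×10⁶ = 5.44×10⁻¹⁵ W
In dBm: 10 log₁₀(5.44×10⁻¹⁵ / 10⁻³) = −112.6 dBm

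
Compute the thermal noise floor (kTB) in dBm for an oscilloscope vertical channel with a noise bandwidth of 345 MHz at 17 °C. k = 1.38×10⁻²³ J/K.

T = 17 °C + 273.15 = 290.15 K
P_n = kTB = 1.38×10⁻²³ × 290.15 × 3.45×10⁸ = 1.38×10⁻¹² W
In dBm: 10 log₁₀(1.38×10⁻¹² / 10⁻³) = −88.6 dBm

−88.6 dBm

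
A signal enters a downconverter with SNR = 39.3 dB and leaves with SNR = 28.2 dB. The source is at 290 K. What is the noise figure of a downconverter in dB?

11.1 dB

NF (dB) = SNR_in(dB) − SNR_out(dB) when the source is at T₀
NF = 39.3 − 28.2 = 11.1 dB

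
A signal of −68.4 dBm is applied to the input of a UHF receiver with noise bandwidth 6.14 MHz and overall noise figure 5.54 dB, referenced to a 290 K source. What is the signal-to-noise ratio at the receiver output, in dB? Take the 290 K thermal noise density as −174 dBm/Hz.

Noise floor: N = −174 + 10 log₁₀(B) + NF
10 log₁₀(6.14×10⁶) = 67.88 dB
N = −174 + 67.88 + 5.54 = −100.58 dBm
SNR = P_sig − N = −68.4 − (−100.58) = 32.18 dB → 32.2 dB

32.2 dB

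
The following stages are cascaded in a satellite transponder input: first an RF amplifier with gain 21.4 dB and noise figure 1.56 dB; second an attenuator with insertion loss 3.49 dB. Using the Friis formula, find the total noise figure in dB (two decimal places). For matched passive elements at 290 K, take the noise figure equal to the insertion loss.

1.59 dB

Convert to linear (a loss of L dB is a gain of −L dB): F_i = 10^(NF_i/10), G_i = 10^(G_i,dB/10)
  Stage 1: F_1 = 10^(1.56/10) = 1.432, G_1 = 10^(21.4/10) = 138.0
  Stage 2: F_2 = 10^(3.49/10) = 2.234, G_2 = 10^(−3.49/10) = 0.4477
Friis cascade:
  F = 1.432 + (2.234 − 1)/138.0 = 1.441
NF = 10 log₁₀(1.441) = 1.59 dB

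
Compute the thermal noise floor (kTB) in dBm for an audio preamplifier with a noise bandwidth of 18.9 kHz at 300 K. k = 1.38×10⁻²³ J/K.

P_n = kTB = 1.38×10⁻²³ × 300 × 1.89×10⁴ = 7.82×10⁻¹⁷ W
In dBm: 10 log₁₀(7.82×10⁻¹⁷ / 10⁻³) = −131.1 dBm

−131.1 dBm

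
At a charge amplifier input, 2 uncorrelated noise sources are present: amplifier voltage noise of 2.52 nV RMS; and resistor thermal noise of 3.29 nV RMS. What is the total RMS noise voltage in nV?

Uncorrelated sources add in power (mean-square): V_tot = √(ΣV_i²)
V_tot = √[(2.52×10⁻⁹)² + (3.29×10⁻⁹)²] = 4.14×10⁻⁹ V = 4.14 nV

4.14 nV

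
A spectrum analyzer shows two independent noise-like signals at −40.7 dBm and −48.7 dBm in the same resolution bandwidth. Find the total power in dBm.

−40.1 dBm

Convert to linear, add, convert back:
P₁ = 8.51×10⁻⁸ W, P₂ = 1.35×10⁻⁸ W
P_tot = 9.86×10⁻⁸ W → 10 log₁₀(P_tot / 10⁻³) = −40.1 dBm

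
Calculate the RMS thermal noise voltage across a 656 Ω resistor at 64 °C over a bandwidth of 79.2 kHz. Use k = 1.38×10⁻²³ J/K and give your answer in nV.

T = 64 °C + 273.15 = 337.15 K
V_n = √(4kTRB)
4kTRB = 4 × 1.38×10⁻²³ × 337.15 × 6.56×10² × 7.92×10⁴ = 9.67×10⁻¹³ V²
V_n = √(9.67×10⁻¹³) = 9.83×10⁻⁷ V = 983 nV

983 nV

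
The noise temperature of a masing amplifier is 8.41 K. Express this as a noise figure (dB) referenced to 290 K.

F = 1 + T_e/T₀ = 1 + 8.41/290 = 1.029
NF = 10 log₁₀(1.029) = 0.124 dB

0.124 dB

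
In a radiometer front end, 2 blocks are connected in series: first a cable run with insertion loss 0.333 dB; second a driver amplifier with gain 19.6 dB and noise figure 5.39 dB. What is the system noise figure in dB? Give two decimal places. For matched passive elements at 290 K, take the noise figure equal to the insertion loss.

5.72 dB

Convert to linear (a loss of L dB is a gain of −L dB): F_i = 10^(NF_i/10), G_i = 10^(G_i,dB/10)
  Stage 1: F_1 = 10^(0.333/10) = 1.080, G_1 = 10^(−0.333/10) = 0.9262
  Stage 2: F_2 = 10^(5.39/10) = 3.459, G_2 = 10^(19.6/10) = 91.20
Friis cascade:
  F = 1.080 + (3.459 − 1)/0.9262 = 3.735
NF = 10 log₁₀(3.735) = 5.72 dB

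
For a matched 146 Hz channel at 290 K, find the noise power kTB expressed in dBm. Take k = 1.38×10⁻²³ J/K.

P_n = kTB = 1.38×10⁻²³ × 290 × 1.46×10² = 5.84×10⁻¹⁹ W
In dBm: 10 log₁₀(5.84×10⁻¹⁹ / 10⁻³) = −152.3 dBm

−152.3 dBm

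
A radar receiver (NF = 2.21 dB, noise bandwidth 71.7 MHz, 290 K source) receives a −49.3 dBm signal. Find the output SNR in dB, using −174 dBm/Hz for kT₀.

Noise floor: N = −174 + 10 log₁₀(B) + NF
10 log₁₀(7.17×10⁷) = 78.56 dB
N = −174 + 78.56 + 2.21 = −93.23 dBm
SNR = P_sig − N = −49.3 − (−93.23) = 43.93 dB → 43.9 dB

43.9 dB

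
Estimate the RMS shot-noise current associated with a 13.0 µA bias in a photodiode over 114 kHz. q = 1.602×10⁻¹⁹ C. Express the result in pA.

689 pA

I_n = √(2qI·B)
2qI·B = 2 × 1.602×10⁻¹⁹ × 1.30×10⁻⁵ × 1.14×10⁵ = 4.75×10⁻¹⁹ A²
I_n = √(4.75×10⁻¹⁹) = 6.89×10⁻¹⁰ A = 689 pA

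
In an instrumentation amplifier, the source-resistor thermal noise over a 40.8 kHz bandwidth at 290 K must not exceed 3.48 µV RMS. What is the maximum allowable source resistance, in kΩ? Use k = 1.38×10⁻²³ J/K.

18.5 kΩ

Johnson–Nyquist: V_n = √(4kTRB) ⇒ R = V_n² / (4kTB)
4kTB = 4 × 1.38×10⁻²³ × 290 × 4.08×10⁴ = 6.53×10⁻¹⁶
R = (3.48×10⁻⁶)² / 6.53×10⁻¹⁶ = 1.85×10⁴ Ω = 18.5 kΩ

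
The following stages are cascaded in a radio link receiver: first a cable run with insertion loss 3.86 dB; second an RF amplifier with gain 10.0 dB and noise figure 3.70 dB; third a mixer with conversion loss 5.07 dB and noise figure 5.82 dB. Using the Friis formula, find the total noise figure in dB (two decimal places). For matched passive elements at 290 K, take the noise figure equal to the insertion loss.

8.05 dB

Convert to linear (a loss of L dB is a gain of −L dB): F_i = 10^(NF_i/10), G_i = 10^(G_i,dB/10)
  Stage 1: F_1 = 10^(3.86/10) = 2.432, G_1 = 10^(−3.86/10) = 0.4111
  Stage 2: F_2 = 10^(3.70/10) = 2.344, G_2 = 10^(10.0/10) = 10.00
  Stage 3: F_3 = 10^(5.82/10) = 3.819, G_3 = 10^(−5.07/10) = 0.3112
Friis cascade:
  F = 2.432 + (2.344 − 1)/0.4111 + (3.819 − 1)/4.111 = 6.387
NF = 10 log₁₀(6.387) = 8.05 dB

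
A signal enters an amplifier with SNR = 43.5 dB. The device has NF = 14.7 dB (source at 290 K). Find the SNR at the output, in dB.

28.8 dB

By definition F = SNR_in/SNR_out, so in dB: SNR_out = SNR_in − NF
SNR_out = 43.5 − 14.7 = 28.8 dB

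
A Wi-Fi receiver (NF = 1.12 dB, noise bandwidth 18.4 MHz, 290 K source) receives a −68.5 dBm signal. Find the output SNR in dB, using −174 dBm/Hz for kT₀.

31.7 dB

Noise floor: N = −174 + 10 log₁₀(B) + NF
10 log₁₀(1.84×10⁷) = 72.65 dB
N = −174 + 72.65 + 1.12 = −100.23 dBm
SNR = P_sig − N = −68.5 − (−100.23) = 31.73 dB → 31.7 dB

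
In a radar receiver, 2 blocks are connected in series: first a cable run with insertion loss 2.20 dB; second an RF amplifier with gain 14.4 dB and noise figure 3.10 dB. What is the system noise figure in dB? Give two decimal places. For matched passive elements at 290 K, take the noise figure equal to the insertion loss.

5.30 dB

Convert to linear (a loss of L dB is a gain of −L dB): F_i = 10^(NF_i/10), G_i = 10^(G_i,dB/10)
  Stage 1: F_1 = 10^(2.20/10) = 1.660, G_1 = 10^(−2.20/10) = 0.6026
  Stage 2: F_2 = 10^(3.10/10) = 2.042, G_2 = 10^(14.4/10) = 27.54
Friis cascade:
  F = 1.660 + (2.042 − 1)/0.6026 = 3.388
NF = 10 log₁₀(3.388) = 5.30 dB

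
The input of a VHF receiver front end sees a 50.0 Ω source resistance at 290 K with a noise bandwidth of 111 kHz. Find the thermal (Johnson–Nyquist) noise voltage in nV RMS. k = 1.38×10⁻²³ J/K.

298 nV

V_n = √(4kTRB)
4kTRB = 4 × 1.38×10⁻²³ × 290 × 5.00×10¹ × 1.11×10⁵ = 8.88×10⁻¹⁴ V²
V_n = √(8.88×10⁻¹⁴) = 2.98×10⁻⁷ V = 298 nV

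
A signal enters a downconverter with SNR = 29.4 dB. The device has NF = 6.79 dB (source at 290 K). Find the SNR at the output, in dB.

22.61 dB

By definition F = SNR_in/SNR_out, so in dB: SNR_out = SNR_in − NF
SNR_out = 29.4 − 6.79 = 22.61 dB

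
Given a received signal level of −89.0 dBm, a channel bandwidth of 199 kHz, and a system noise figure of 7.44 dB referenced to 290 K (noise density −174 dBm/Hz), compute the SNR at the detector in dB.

24.6 dB

Noise floor: N = −174 + 10 log₁₀(B) + NF
10 log₁₀(1.99×10⁵) = 52.99 dB
N = −174 + 52.99 + 7.44 = −113.57 dBm
SNR = P_sig − N = −89.0 − (−113.57) = 24.57 dB → 24.6 dB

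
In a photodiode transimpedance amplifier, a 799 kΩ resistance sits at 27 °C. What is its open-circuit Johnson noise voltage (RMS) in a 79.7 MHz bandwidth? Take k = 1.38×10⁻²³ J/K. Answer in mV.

T = 27 °C + 273.15 = 300.15 K
V_n = √(4kTRB)
4kTRB = 4 × 1.38×10⁻²³ × 300.15 × 7.99×10⁵ × 7.97×10⁷ = 1.06×10⁻⁶ V²
V_n = √(1.06×10⁻⁶) = 1.03×10⁻³ V = 1.03 mV

1.03 mV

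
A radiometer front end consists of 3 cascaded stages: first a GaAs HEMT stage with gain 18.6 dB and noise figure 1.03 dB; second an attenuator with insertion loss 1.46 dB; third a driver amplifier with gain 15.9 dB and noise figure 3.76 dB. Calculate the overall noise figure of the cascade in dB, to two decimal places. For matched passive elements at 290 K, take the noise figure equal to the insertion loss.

Convert to linear (a loss of L dB is a gain of −L dB): F_i = 10^(NF_i/10), G_i = 10^(G_i,dB/10)
  Stage 1: F_1 = 10^(1.03/10) = 1.268, G_1 = 10^(18.6/10) = 72.44
  Stage 2: F_2 = 10^(1.46/10) = 1.400, G_2 = 10^(−1.46/10) = 0.7145
  Stage 3: F_3 = 10^(3.76/10) = 2.377, G_3 = 10^(15.9/10) = 38.90
Friis cascade:
  F = 1.268 + (1.400 − 1)/72.44 + (2.377 − 1)/51.76 = 1.300
NF = 10 log₁₀(1.300) = 1.14 dB

1.14 dB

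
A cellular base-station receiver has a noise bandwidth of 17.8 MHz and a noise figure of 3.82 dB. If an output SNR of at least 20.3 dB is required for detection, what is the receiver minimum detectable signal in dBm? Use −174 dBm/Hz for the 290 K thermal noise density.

Sensitivity = −174 + 10 log₁₀(B) + NF + SNR_min
= −174 + 72.5 + 3.82 + 20.3
= −77.38 dBm → −77.4 dBm

−77.4 dBm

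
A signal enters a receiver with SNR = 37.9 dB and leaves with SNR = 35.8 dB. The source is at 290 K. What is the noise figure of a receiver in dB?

2.1 dB

NF (dB) = SNR_in(dB) − SNR_out(dB) when the source is at T₀
NF = 37.9 − 35.8 = 2.1 dB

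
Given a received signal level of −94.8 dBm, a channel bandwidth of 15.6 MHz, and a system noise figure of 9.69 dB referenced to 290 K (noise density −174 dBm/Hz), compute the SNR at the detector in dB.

−2.4 dB

Noise floor: N = −174 + 10 log₁₀(B) + NF
10 log₁₀(1.56×10⁷) = 71.93 dB
N = −174 + 71.93 + 9.69 = −92.38 dBm
SNR = P_sig − N = −94.8 − (−92.38) = −2.42 dB → −2.4 dB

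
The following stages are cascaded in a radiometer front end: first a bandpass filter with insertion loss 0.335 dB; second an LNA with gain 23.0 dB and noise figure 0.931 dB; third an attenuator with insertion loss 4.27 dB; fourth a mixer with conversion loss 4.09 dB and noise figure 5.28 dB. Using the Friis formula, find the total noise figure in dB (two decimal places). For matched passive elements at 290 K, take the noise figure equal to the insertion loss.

1.40 dB

Convert to linear (a loss of L dB is a gain of −L dB): F_i = 10^(NF_i/10), G_i = 10^(G_i,dB/10)
  Stage 1: F_1 = 10^(0.335/10) = 1.080, G_1 = 10^(−0.335/10) = 0.9258
  Stage 2: F_2 = 10^(0.931/10) = 1.239, G_2 = 10^(23.0/10) = 199.5
  Stage 3: F_3 = 10^(4.27/10) = 2.673, G_3 = 10^(−4.27/10) = 0.3741
  Stage 4: F_4 = 10^(5.28/10) = 3.373, G_4 = 10^(−4.09/10) = 0.3899
Friis cascade:
  F = 1.080 + (1.239 − 1)/0.9258 + (2.673 − 1)/184.7 + (3.373 − 1)/69.10 = 1.382
NF = 10 log₁₀(1.382) = 1.40 dB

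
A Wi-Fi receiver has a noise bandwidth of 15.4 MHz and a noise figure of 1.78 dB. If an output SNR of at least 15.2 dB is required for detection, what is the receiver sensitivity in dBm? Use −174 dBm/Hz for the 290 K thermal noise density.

Sensitivity = −174 + 10 log₁₀(B) + NF + SNR_min
= −174 + 71.88 + 1.78 + 15.2
= −85.14 dBm → −85.1 dBm

−85.1 dBm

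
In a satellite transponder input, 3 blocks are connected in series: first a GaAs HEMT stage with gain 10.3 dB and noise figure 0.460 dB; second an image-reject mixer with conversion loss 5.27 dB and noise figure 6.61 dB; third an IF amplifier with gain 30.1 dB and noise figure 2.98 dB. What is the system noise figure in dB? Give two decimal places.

Convert to linear (a loss of L dB is a gain of −L dB): F_i = 10^(NF_i/10), G_i = 10^(G_i,dB/10)
  Stage 1: F_1 = 10^(0.460/10) = 1.112, G_1 = 10^(10.3/10) = 10.72
  Stage 2: F_2 = 10^(6.61/10) = 4.581, G_2 = 10^(−5.27/10) = 0.2972
  Stage 3: F_3 = 10^(2.98/10) = 1.986, G_3 = 10^(30.1/10) = 1023
Friis cascade:
  F = 1.112 + (4.581 − 1)/10.72 + (1.986 − 1)/3.184 = 1.756
NF = 10 log₁₀(1.756) = 2.44 dB

2.44 dB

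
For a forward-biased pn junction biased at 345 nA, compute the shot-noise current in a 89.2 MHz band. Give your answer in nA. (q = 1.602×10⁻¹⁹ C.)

3.14 nA

I_n = √(2qI·B)
2qI·B = 2 × 1.602×10⁻¹⁹ × 3.45×10⁻⁷ × 8.92×10⁷ = 9.86×10⁻¹⁸ A²
I_n = √(9.86×10⁻¹⁸) = 3.14×10⁻⁹ A = 3.14 nA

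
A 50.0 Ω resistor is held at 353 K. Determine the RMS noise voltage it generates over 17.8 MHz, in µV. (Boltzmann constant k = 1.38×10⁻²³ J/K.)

4.16 µV

V_n = √(4kTRB)
4kTRB = 4 × 1.38×10⁻²³ × 353 × 5.00×10¹ × 1.78×10⁷ = 1.73×10⁻¹¹ V²
V_n = √(1.73×10⁻¹¹) = 4.16×10⁻⁶ V = 4.16 µV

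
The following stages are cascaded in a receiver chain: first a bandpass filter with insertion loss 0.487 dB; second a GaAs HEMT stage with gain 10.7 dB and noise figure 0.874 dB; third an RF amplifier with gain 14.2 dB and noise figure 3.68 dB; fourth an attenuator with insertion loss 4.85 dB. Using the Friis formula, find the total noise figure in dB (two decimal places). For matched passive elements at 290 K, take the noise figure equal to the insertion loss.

1.77 dB

Convert to linear (a loss of L dB is a gain of −L dB): F_i = 10^(NF_i/10), G_i = 10^(G_i,dB/10)
  Stage 1: F_1 = 10^(0.487/10) = 1.119, G_1 = 10^(−0.487/10) = 0.8939
  Stage 2: F_2 = 10^(0.874/10) = 1.223, G_2 = 10^(10.7/10) = 11.75
  Stage 3: F_3 = 10^(3.68/10) = 2.333, G_3 = 10^(14.2/10) = 26.30
  Stage 4: F_4 = 10^(4.85/10) = 3.055, G_4 = 10^(−4.85/10) = 0.3273
Friis cascade:
  F = 1.119 + (1.223 − 1)/0.8939 + (2.333 − 1)/10.50 + (3.055 − 1)/276.2 = 1.502
NF = 10 log₁₀(1.502) = 1.77 dB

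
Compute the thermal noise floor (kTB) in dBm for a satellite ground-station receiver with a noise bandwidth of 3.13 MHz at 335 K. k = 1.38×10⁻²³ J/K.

−108.4 dBm

P_n = kTB = 1.38×10⁻²³ × 335 × 3.13×10⁶ = 1.45×10⁻¹⁴ W
In dBm: 10 log₁₀(1.45×10⁻¹⁴ / 10⁻³) = −108.4 dBm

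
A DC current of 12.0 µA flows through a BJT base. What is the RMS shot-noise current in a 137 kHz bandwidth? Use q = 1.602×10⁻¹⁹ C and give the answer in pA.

726 pA

I_n = √(2qI·B)
2qI·B = 2 × 1.602×10⁻¹⁹ × 1.20×10⁻⁵ × 1.37×10⁵ = 5.27×10⁻¹⁹ A²
I_n = √(5.27×10⁻¹⁹) = 7.26×10⁻¹⁰ A = 726 pA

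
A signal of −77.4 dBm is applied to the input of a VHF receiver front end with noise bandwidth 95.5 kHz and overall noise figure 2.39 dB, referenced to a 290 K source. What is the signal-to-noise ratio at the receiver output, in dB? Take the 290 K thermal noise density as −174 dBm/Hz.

44.4 dB

Noise floor: N = −174 + 10 log₁₀(B) + NF
10 log₁₀(9.55×10⁴) = 49.8 dB
N = −174 + 49.8 + 2.39 = −121.81 dBm
SNR = P_sig − N = −77.4 − (−121.81) = 44.41 dB → 44.4 dB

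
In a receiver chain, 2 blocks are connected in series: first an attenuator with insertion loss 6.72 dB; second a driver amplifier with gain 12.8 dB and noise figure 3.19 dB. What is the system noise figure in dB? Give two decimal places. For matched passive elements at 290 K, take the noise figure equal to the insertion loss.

Convert to linear (a loss of L dB is a gain of −L dB): F_i = 10^(NF_i/10), G_i = 10^(G_i,dB/10)
  Stage 1: F_1 = 10^(6.72/10) = 4.699, G_1 = 10^(−6.72/10) = 0.2128
  Stage 2: F_2 = 10^(3.19/10) = 2.084, G_2 = 10^(12.8/10) = 19.05
Friis cascade:
  F = 4.699 + (2.084 − 1)/0.2128 = 9.795
NF = 10 log₁₀(9.795) = 9.91 dB

9.91 dB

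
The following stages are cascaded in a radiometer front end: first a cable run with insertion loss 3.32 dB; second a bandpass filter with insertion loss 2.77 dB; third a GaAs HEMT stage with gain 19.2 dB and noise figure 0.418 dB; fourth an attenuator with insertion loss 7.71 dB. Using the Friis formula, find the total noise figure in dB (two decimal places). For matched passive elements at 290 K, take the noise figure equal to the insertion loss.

Convert to linear (a loss of L dB is a gain of −L dB): F_i = 10^(NF_i/10), G_i = 10^(G_i,dB/10)
  Stage 1: F_1 = 10^(3.32/10) = 2.148, G_1 = 10^(−3.32/10) = 0.4656
  Stage 2: F_2 = 10^(2.77/10) = 1.892, G_2 = 10^(−2.77/10) = 0.5284
  Stage 3: F_3 = 10^(0.418/10) = 1.101, G_3 = 10^(19.2/10) = 83.18
  Stage 4: F_4 = 10^(7.71/10) = 5.902, G_4 = 10^(−7.71/10) = 0.1694
Friis cascade:
  F = 2.148 + (1.892 − 1)/0.4656 + (1.101 − 1)/0.2460 + (5.902 − 1)/20.46 = 4.715
NF = 10 log₁₀(4.715) = 6.73 dB

6.73 dB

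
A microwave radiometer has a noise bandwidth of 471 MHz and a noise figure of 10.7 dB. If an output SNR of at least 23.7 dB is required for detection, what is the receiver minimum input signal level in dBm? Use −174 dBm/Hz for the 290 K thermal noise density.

−52.9 dBm

Sensitivity = −174 + 10 log₁₀(B) + NF + SNR_min
= −174 + 86.73 + 10.7 + 23.7
= −52.87 dBm → −52.9 dBm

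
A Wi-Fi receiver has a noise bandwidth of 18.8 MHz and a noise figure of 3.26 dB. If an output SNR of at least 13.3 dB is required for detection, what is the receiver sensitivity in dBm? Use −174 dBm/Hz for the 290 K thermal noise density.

Sensitivity = −174 + 10 log₁₀(B) + NF + SNR_min
= −174 + 72.74 + 3.26 + 13.3
= −84.70 dBm → −84.7 dBm

−84.7 dBm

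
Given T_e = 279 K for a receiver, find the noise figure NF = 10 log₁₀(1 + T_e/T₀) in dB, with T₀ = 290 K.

F = 1 + T_e/T₀ = 1 + 279/290 = 1.96207
NF = 10 log₁₀(1.96207) = 2.93 dB

2.93 dB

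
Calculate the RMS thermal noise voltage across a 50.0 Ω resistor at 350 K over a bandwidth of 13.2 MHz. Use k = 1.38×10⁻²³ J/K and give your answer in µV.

V_n = √(4kTRB)
4kTRB = 4 × 1.38×10⁻²³ × 350 × 5.00×10¹ × 1.32×10⁷ = 1.28×10⁻¹¹ V²
V_n = √(1.28×10⁻¹¹) = 3.57×10⁻⁶ V = 3.57 µV

3.57 µV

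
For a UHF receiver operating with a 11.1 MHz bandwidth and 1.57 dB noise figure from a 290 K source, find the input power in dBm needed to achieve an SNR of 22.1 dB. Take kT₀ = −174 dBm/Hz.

Sensitivity = −174 + 10 log₁₀(B) + NF + SNR_min
= −174 + 70.45 + 1.57 + 22.1
= −79.88 dBm → −79.9 dBm

−79.9 dBm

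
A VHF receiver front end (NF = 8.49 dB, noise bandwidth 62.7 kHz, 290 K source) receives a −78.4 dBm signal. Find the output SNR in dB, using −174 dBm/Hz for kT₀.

39.1 dB

Noise floor: N = −174 + 10 log₁₀(B) + NF
10 log₁₀(6.27×10⁴) = 47.97 dB
N = −174 + 47.97 + 8.49 = −117.54 dBm
SNR = P_sig − N = −78.4 − (−117.54) = 39.14 dB → 39.1 dB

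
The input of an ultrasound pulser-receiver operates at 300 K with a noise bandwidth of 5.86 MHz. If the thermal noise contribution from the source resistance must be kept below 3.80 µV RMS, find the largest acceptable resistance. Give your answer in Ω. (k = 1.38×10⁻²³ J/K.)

149 Ω

Johnson–Nyquist: V_n = √(4kTRB) ⇒ R = V_n² / (4kTB)
4kTB = 4 × 1.38×10⁻²³ × 300 × 5.86×10⁶ = 9.70×10⁻¹⁴
R = (3.80×10⁻⁶)² / 9.70×10⁻¹⁴ = 1.49×10² Ω = 149 Ω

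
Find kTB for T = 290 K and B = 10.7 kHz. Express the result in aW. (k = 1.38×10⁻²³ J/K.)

42.8 aW

P_n = kTB = 1.38×10⁻²³ × 290 × 1.07×10⁴ = 4.28×10⁻¹⁷ W = 42.8 aW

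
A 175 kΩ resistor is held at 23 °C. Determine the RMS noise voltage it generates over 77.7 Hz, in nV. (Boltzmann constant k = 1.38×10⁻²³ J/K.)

471 nV

T = 23 °C + 273.15 = 296.15 K
V_n = √(4kTRB)
4kTRB = 4 × 1.38×10⁻²³ × 296.15 × 1.75×10⁵ × 7.77×10¹ = 2.22×10⁻¹³ V²
V_n = √(2.22×10⁻¹³) = 4.71×10⁻⁷ V = 471 nV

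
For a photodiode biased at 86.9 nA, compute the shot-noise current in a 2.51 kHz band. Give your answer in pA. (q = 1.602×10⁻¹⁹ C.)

8.36 pA

I_n = √(2qI·B)
2qI·B = 2 × 1.602×10⁻¹⁹ × 8.69×10⁻⁸ × 2.51×10³ = 6.99×10⁻²³ A²
I_n = √(6.99×10⁻²³) = 8.36×10⁻¹² A = 8.36 pA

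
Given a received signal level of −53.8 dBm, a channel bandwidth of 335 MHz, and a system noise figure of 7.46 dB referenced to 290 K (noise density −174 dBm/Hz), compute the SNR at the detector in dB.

27.5 dB

Noise floor: N = −174 + 10 log₁₀(B) + NF
10 log₁₀(3.35×10⁸) = 85.25 dB
N = −174 + 85.25 + 7.46 = −81.29 dBm
SNR = P_sig − N = −53.8 − (−81.29) = 27.49 dB → 27.5 dB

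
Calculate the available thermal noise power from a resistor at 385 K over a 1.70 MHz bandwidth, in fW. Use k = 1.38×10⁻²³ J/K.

P_n = kTB = 1.38×10⁻²³ × 385 × 1.70×10⁶ = 9.03×10⁻¹⁵ W = 9.03 fW

9.03 fW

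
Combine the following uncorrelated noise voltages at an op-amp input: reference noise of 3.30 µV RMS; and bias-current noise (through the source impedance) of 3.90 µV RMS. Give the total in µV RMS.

5.11 µV

Uncorrelated sources add in power (mean-square): V_tot = √(ΣV_i²)
V_tot = √[(3.30×10⁻⁶)² + (3.90×10⁻⁶)²] = 5.11×10⁻⁶ V = 5.11 µV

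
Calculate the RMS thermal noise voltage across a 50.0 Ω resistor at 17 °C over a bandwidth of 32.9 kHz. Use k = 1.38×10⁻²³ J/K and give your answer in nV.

T = 17 °C + 273.15 = 290.15 K
V_n = √(4kTRB)
4kTRB = 4 × 1.38×10⁻²³ × 290.15 × 5.00×10¹ × 3.29×10⁴ = 2.63×10⁻¹⁴ V²
V_n = √(2.63×10⁻¹⁴) = 1.62×10⁻⁷ V = 162 nV

162 nV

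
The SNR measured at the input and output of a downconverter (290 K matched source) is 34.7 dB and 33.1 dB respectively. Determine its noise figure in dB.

NF (dB) = SNR_in(dB) − SNR_out(dB) when the source is at T₀
NF = 34.7 − 33.1 = 1.6 dB

1.6 dB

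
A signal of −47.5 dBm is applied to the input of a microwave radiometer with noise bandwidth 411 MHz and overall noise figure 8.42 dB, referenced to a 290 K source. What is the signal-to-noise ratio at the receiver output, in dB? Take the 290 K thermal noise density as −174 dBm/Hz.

Noise floor: N = −174 + 10 log₁₀(B) + NF
10 log₁₀(4.11×10⁸) = 86.14 dB
N = −174 + 86.14 + 8.42 = −79.44 dBm
SNR = P_sig − N = −47.5 − (−79.44) = 31.94 dB → 31.9 dB

31.9 dB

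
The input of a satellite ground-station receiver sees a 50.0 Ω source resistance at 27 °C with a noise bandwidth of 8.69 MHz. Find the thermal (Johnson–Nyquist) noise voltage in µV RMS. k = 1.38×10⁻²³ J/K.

2.68 µV

T = 27 °C + 273.15 = 300.15 K
V_n = √(4kTRB)
4kTRB = 4 × 1.38×10⁻²³ × 300.15 × 5.00×10¹ × 8.69×10⁶ = 7.20×10⁻¹² V²
V_n = √(7.20×10⁻¹²) = 2.68×10⁻⁶ V = 2.68 µV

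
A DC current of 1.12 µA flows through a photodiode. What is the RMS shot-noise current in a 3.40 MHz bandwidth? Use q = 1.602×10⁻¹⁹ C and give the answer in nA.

1.10 nA

I_n = √(2qI·B)
2qI·B = 2 × 1.602×10⁻¹⁹ × 1.12×10⁻⁶ × 3.40×10⁶ = 1.22×10⁻¹⁸ A²
I_n = √(1.22×10⁻¹⁸) = 1.10×10⁻⁹ A = 1.10 nA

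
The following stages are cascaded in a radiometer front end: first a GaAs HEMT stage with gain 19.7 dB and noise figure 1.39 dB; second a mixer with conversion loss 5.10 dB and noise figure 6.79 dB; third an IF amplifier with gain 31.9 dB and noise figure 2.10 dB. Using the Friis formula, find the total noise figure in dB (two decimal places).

Convert to linear (a loss of L dB is a gain of −L dB): F_i = 10^(NF_i/10), G_i = 10^(G_i,dB/10)
  Stage 1: F_1 = 10^(1.39/10) = 1.377, G_1 = 10^(19.7/10) = 93.33
  Stage 2: F_2 = 10^(6.79/10) = 4.775, G_2 = 10^(−5.10/10) = 0.3090
  Stage 3: F_3 = 10^(2.10/10) = 1.622, G_3 = 10^(31.9/10) = 1549
Friis cascade:
  F = 1.377 + (4.775 − 1)/93.33 + (1.622 − 1)/28.84 = 1.439
NF = 10 log₁₀(1.439) = 1.58 dB

1.58 dB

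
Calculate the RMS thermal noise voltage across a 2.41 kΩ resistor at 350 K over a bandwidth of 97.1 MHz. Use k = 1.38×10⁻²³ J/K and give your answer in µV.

67.2 µV

V_n = √(4kTRB)
4kTRB = 4 × 1.38×10⁻²³ × 350 × 2.41×10³ × 9.71×10⁷ = 4.52×10⁻⁹ V²
V_n = √(4.52×10⁻⁹) = 6.72×10⁻⁵ V = 67.2 µV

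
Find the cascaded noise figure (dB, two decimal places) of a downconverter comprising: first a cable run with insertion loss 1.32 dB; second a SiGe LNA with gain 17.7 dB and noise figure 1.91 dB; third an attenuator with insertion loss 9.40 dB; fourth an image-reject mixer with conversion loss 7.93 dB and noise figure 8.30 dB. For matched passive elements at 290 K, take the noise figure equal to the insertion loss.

Convert to linear (a loss of L dB is a gain of −L dB): F_i = 10^(NF_i/10), G_i = 10^(G_i,dB/10)
  Stage 1: F_1 = 10^(1.32/10) = 1.355, G_1 = 10^(−1.32/10) = 0.7379
  Stage 2: F_2 = 10^(1.91/10) = 1.552, G_2 = 10^(17.7/10) = 58.88
  Stage 3: F_3 = 10^(9.40/10) = 8.710, G_3 = 10^(−9.40/10) = 0.1148
  Stage 4: F_4 = 10^(8.30/10) = 6.761, G_4 = 10^(−7.93/10) = 0.1611
Friis cascade:
  F = 1.355 + (1.552 − 1)/0.7379 + (8.710 − 1)/43.45 + (6.761 − 1)/4.989 = 3.436
NF = 10 log₁₀(3.436) = 5.36 dB

5.36 dB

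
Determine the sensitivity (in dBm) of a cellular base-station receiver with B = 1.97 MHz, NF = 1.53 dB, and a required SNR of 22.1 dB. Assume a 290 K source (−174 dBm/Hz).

Sensitivity = −174 + 10 log₁₀(B) + NF + SNR_min
= −174 + 62.94 + 1.53 + 22.1
= −87.43 dBm → −87.4 dBm

−87.4 dBm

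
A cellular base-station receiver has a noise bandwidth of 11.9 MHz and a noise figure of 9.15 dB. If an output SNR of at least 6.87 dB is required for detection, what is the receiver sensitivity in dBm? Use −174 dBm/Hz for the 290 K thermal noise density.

−87.2 dBm

Sensitivity = −174 + 10 log₁₀(B) + NF + SNR_min
= −174 + 70.76 + 9.15 + 6.87
= −87.22 dBm → −87.2 dBm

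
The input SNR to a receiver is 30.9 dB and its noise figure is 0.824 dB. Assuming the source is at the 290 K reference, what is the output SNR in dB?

By definition F = SNR_in/SNR_out, so in dB: SNR_out = SNR_in − NF
SNR_out = 30.9 − 0.824 = 30.076 dB

30.076 dB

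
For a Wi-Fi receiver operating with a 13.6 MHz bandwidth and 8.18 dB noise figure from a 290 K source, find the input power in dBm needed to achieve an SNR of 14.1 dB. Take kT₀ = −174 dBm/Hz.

−80.4 dBm

Sensitivity = −174 + 10 log₁₀(B) + NF + SNR_min
= −174 + 71.34 + 8.18 + 14.1
= −80.38 dBm → −80.4 dBm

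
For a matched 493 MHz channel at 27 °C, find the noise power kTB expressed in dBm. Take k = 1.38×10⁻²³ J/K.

T = 27 °C + 273.15 = 300.15 K
P_n = kTB = 1.38×10⁻²³ × 300.15 × 4.93×10⁸ = 2.04×10⁻¹² W
In dBm: 10 log₁₀(2.04×10⁻¹² / 10⁻³) = −86.9 dBm

−86.9 dBm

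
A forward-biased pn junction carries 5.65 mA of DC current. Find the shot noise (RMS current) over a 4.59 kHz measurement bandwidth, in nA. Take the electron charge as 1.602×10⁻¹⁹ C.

I_n = √(2qI·B)
2qI·B = 2 × 1.602×10⁻¹⁹ × 5.65×10⁻³ × 4.59×10³ = 8.31×10⁻¹⁸ A²
I_n = √(8.31×10⁻¹⁸) = 2.88×10⁻⁹ A = 2.88 nA

2.88 nA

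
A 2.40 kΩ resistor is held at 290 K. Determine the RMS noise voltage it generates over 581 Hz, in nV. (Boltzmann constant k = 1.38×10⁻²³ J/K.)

149 nV

V_n = √(4kTRB)
4kTRB = 4 × 1.38×10⁻²³ × 290 × 2.40×10³ × 5.81×10² = 2.23×10⁻¹⁴ V²
V_n = √(2.23×10⁻¹⁴) = 1.49×10⁻⁷ V = 149 nV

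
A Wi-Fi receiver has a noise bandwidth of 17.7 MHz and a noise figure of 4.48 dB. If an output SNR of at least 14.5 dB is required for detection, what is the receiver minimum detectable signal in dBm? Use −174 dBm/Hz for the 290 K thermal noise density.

−82.5 dBm

Sensitivity = −174 + 10 log₁₀(B) + NF + SNR_min
= −174 + 72.48 + 4.48 + 14.5
= −82.54 dBm → −82.5 dBm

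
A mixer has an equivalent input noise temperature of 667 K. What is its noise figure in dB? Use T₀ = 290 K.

F = 1 + T_e/T₀ = 1 + 667/290 = 3.3
NF = 10 log₁₀(3.3) = 5.19 dB

5.19 dB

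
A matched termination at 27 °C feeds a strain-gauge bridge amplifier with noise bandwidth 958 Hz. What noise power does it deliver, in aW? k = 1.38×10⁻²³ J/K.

3.97 aW

T = 27 °C + 273.15 = 300.15 K
P_n = kTB = 1.38×10⁻²³ × 300.15 × 9.58×10² = 3.97×10⁻¹⁸ W = 3.97 aW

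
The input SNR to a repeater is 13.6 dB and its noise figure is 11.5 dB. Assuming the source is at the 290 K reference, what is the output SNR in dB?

By definition F = SNR_in/SNR_out, so in dB: SNR_out = SNR_in − NF
SNR_out = 13.6 − 11.5 = 2.1 dB

2.1 dB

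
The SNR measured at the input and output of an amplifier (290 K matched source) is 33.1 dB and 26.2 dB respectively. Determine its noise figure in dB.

NF (dB) = SNR_in(dB) − SNR_out(dB) when the source is at T₀
NF = 33.1 − 26.2 = 6.9 dB

6.9 dB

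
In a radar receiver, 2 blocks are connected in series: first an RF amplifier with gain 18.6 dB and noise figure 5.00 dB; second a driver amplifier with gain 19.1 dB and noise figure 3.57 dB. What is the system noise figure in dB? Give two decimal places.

Convert to linear (a loss of L dB is a gain of −L dB): F_i = 10^(NF_i/10), G_i = 10^(G_i,dB/10)
  Stage 1: F_1 = 10^(5.00/10) = 3.162, G_1 = 10^(18.6/10) = 72.44
  Stage 2: F_2 = 10^(3.57/10) = 2.275, G_2 = 10^(19.1/10) = 81.28
Friis cascade:
  F = 3.162 + (2.275 − 1)/72.44 = 3.180
NF = 10 log₁₀(3.180) = 5.02 dB

5.02 dB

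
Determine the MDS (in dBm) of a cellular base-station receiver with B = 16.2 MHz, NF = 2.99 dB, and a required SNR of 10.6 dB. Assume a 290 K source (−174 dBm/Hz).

−88.3 dBm

Sensitivity = −174 + 10 log₁₀(B) + NF + SNR_min
= −174 + 72.1 + 2.99 + 10.6
= −88.31 dBm → −88.3 dBm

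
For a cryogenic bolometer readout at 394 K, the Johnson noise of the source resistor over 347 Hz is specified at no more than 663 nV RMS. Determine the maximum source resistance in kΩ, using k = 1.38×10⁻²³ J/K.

58.2 kΩ

Johnson–Nyquist: V_n = √(4kTRB) ⇒ R = V_n² / (4kTB)
4kTB = 4 × 1.38×10⁻²³ × 394 × 3.47×10² = 7.55×10⁻¹⁸
R = (6.63×10⁻⁷)² / 7.55×10⁻¹⁸ = 5.82×10⁴ Ω = 58.2 kΩ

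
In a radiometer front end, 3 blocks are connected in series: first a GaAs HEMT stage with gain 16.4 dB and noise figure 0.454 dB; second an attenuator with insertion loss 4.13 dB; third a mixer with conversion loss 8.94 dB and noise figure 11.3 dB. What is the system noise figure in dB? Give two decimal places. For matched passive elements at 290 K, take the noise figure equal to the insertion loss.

Convert to linear (a loss of L dB is a gain of −L dB): F_i = 10^(NF_i/10), G_i = 10^(G_i,dB/10)
  Stage 1: F_1 = 10^(0.454/10) = 1.110, G_1 = 10^(16.4/10) = 43.65
  Stage 2: F_2 = 10^(4.13/10) = 2.588, G_2 = 10^(−4.13/10) = 0.3864
  Stage 3: F_3 = 10^(11.3/10) = 13.49, G_3 = 10^(−8.94/10) = 0.1276
Friis cascade:
  F = 1.110 + (2.588 − 1)/43.65 + (13.49 − 1)/16.87 = 1.887
NF = 10 log₁₀(1.887) = 2.76 dB

2.76 dB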